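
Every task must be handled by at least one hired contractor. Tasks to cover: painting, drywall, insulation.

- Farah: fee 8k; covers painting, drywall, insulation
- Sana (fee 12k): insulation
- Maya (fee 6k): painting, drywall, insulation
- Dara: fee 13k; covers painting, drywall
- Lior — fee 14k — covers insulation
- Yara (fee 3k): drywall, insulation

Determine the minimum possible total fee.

The greedy cost-per-new-task heuristic would pick Yara and Maya for 9, but a cheaper cover exists.
Maya alone covers painting, drywall, insulation — every task.
Total fee: 6.
No cover costs less than 6.

6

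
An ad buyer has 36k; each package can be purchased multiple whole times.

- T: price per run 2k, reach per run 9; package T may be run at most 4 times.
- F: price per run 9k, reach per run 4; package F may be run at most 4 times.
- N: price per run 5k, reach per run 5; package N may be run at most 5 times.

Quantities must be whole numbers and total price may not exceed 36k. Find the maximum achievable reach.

This is a bounded integer knapsack.
Take 4×T and 5×N: price 33 ≤ 36, reach 4·9 + 5·5 = 61.
T has the best ratio (9/2) and is taken to its limit of 4; remaining capacity is filled optimally with the others.

61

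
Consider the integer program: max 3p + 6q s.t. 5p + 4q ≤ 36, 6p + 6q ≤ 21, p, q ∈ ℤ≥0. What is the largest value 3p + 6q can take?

The continuous relaxation peaks at (0, 3.5) with value 21.00; rounding to a feasible lattice point costs some objective.
(p,q)=(0,3) is feasible, giving 18.
(p,q)=(1,2) is feasible, giving 15.
The best lattice point is (0,3), giving 18.

18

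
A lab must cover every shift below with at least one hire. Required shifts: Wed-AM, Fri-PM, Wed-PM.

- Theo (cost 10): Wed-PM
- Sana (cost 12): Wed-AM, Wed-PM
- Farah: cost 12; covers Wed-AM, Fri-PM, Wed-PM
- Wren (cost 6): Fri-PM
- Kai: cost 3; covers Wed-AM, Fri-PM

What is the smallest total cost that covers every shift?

The greedy cost-per-new-shift heuristic would pick Kai and Theo for 13, but a cheaper cover exists.
Farah alone covers Wed-AM, Fri-PM, Wed-PM — every shift.
Total cost: 12.
No cover costs less than 12.

12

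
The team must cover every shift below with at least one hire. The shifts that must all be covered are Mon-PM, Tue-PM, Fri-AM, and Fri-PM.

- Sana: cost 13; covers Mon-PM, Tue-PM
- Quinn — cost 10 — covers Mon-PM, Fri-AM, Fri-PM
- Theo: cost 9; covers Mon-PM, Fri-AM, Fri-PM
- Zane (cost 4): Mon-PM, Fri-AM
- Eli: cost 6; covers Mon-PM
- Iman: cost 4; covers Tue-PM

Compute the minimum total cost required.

This is a weighted set-cover instance.
The greedy cost-per-new-shift heuristic would pick Zane, Iman, and Theo for 17, but a cheaper cover exists.
Choose Theo and Iman: together they cover Mon-PM, Tue-PM, Fri-AM, Fri-PM — every shift.
Total cost: 9 + 4 = 13.
No cover costs less than 13.

13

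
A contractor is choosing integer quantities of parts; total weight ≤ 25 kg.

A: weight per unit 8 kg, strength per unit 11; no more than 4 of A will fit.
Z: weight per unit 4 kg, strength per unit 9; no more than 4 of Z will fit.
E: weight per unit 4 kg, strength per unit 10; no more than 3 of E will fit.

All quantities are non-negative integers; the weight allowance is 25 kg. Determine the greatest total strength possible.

57

E has the best ratio (10/4); taking only E gives at most 3×10 = 30 (stopped by the supply cap of 3).
Mixing does better — 3×Z and 3×E: weight 24 ≤ 25, strength 3·9 + 3·10 = 57.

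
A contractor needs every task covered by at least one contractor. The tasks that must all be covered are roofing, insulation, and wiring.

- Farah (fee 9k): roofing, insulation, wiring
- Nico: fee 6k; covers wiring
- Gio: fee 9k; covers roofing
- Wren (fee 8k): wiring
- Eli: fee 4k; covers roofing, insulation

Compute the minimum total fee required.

The greedy cost-per-new-task heuristic would pick Eli and Nico for 10, but a cheaper cover exists.
Farah alone covers roofing, insulation, wiring — every task.
Total fee: 9.
No cover costs less than 9.

9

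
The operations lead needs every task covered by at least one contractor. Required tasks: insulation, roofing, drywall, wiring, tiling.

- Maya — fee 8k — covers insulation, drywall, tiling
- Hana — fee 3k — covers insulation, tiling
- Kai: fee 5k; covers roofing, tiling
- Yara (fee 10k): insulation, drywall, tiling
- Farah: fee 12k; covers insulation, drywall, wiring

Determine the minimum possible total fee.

The greedy cost-per-new-task heuristic would pick Hana, Kai, and Farah for 20, but a cheaper cover exists.
Choose Kai and Farah: together they cover insulation, roofing, drywall, wiring, tiling — every task.
Total fee: 5 + 12 = 17.
No cover costs less than 17.

17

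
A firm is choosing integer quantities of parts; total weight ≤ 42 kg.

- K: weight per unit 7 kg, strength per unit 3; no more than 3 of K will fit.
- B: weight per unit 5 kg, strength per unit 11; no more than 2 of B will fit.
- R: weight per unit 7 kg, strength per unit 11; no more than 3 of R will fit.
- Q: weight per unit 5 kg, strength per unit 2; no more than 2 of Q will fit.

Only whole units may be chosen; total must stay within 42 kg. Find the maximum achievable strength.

59

Take 2×B, 3×R, and 2×Q: weight 41 ≤ 42, strength 2·11 + 3·11 + 2·2 = 59.
B has the best ratio (11/5) and is taken to its limit of 2; remaining capacity is filled optimally with the others.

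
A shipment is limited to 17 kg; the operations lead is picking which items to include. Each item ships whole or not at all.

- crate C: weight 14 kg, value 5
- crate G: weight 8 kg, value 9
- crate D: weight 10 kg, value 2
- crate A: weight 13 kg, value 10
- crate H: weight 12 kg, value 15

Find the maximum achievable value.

Allowing fractional choices, the relaxed optimum would be about 20.6, but items are indivisible.
crate A: weight 13 ≤ 17, value 10.
crate H: weight 12 ≤ 17, value 15.
Best is crate H with total value 15.

15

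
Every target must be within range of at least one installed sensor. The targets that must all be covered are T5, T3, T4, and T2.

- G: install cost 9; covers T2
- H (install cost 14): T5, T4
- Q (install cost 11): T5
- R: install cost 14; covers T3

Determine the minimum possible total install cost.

This is an integer covering problem.
Choose G, H, and R: together they cover T5, T3, T4, T2 — every target.
Total install cost: 9 + 14 + 14 = 37.
No cover costs less than 37.

37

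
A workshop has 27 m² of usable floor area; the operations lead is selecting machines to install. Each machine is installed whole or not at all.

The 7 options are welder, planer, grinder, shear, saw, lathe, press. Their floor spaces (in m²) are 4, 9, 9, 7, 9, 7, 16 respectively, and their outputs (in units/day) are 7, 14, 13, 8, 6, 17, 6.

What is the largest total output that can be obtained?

46

This is a 0-1 knapsack instance.
Take welder, planer, shear, and lathe: floor space 4 + 9 + 7 + 7 = 27 ≤ 27, output 7 + 14 + 8 + 17 = 46.
No other feasible combination does better.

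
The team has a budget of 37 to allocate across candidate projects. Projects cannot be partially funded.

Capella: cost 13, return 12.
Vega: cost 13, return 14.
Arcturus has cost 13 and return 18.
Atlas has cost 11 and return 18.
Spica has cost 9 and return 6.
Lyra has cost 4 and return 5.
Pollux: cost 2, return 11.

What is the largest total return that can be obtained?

Allowing fractional choices, the relaxed optimum would be about 59.5, but projects are indivisible.
Arcturus + Atlas + Lyra + Pollux: cost 13 + 11 + 4 + 2 = 30 ≤ 37, return 18 + 18 + 5 + 11 = 52.
Arcturus + Atlas + Spica + Pollux: cost 13 + 11 + 9 + 2 = 35 ≤ 37, return 18 + 18 + 6 + 11 = 53.
Best is Arcturus, Atlas, Spica, and Pollux with total return 53.

53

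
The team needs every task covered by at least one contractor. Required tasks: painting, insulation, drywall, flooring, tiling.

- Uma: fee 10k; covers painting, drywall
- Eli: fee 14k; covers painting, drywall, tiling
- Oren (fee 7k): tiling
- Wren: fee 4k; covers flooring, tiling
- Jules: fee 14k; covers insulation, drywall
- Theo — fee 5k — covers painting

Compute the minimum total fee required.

The greedy cost-per-new-task heuristic would pick Wren, Uma, and Jules for 28, but a cheaper cover exists.
Choose Wren, Jules, and Theo: together they cover painting, insulation, drywall, flooring, tiling — every task.
Total fee: 4 + 14 + 5 = 23.
No cover costs less than 23.

23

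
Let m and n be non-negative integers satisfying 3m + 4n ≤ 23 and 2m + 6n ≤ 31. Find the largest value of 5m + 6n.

(m,n)=(5,2): 3·5+4·2=23≤23, 2·5+6·2=22≤31, objective 37.
(m,n)=(6,1): 3·6+4·1=22≤23, 2·6+6·1=18≤31, objective 36.
No feasible integer point exceeds 37.

37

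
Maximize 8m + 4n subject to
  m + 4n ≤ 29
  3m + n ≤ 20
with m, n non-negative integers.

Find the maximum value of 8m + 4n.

60

(m,n)=(5,5) is feasible, giving 60.
(m,n)=(5,4) is feasible, giving 56.
(m,n)=(4,6) is feasible, giving 56.
(m,n)=(4,5) is feasible, giving 52.
No feasible integer point exceeds 60.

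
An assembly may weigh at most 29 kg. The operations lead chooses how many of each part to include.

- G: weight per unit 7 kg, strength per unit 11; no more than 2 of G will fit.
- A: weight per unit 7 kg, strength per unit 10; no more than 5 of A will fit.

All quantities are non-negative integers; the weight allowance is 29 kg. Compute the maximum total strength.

42

This is a bounded integer knapsack.
Take 2×G and 2×A: weight 28 ≤ 29, strength 2·11 + 2·10 = 42.
G has the best ratio (11/7) and is taken to its limit of 2; remaining capacity is filled optimally with the others.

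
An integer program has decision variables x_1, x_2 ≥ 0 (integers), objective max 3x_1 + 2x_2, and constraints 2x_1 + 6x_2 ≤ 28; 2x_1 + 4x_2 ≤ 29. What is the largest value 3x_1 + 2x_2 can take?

42

(x_1,x_2)=(14,0): 2·14+6·0=28≤28, 2·14+4·0=28≤29, objective 42.
(x_1,x_2)=(13,0): 2·13+6·0=26≤28, 2·13+4·0=26≤29, objective 39.
The best lattice point is (14,0), giving 42.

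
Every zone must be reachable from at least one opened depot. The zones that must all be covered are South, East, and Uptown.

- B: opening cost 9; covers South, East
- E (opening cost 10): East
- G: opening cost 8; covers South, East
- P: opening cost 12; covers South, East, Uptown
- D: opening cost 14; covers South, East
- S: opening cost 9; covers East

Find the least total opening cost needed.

12

The greedy cost-per-new-zone heuristic would pick G and P for 20, but a cheaper cover exists.
P alone covers South, East, Uptown — every zone.
Total opening cost: 12.
No cover costs less than 12.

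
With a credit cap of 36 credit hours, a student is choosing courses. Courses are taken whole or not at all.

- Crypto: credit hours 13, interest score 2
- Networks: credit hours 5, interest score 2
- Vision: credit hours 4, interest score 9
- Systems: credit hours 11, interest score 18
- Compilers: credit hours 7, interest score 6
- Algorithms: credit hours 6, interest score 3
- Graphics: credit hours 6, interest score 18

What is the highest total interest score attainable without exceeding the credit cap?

54

This is a 0-1 knapsack instance.
Take Vision, Systems, Compilers, Algorithms, and Graphics: credit hours 4 + 11 + 7 + 6 + 6 = 34 ≤ 36, interest score 9 + 18 + 6 + 3 + 18 = 54.
No other feasible combination does better.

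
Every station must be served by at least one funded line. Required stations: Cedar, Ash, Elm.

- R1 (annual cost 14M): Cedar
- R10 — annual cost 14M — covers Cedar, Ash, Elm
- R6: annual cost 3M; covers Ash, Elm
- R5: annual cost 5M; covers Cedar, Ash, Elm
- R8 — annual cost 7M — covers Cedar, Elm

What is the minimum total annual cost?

The greedy cost-per-new-station heuristic would pick R6 and R5 for 8, but a cheaper cover exists.
R5 alone covers Cedar, Ash, Elm — every station.
Total annual cost: 5.
No cover costs less than 5.

5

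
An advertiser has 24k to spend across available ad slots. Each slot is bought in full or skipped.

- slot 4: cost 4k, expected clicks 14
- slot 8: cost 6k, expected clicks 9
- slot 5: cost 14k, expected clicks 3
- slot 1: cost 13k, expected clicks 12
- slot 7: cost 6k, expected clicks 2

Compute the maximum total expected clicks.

35

Take slot 4, slot 8, and slot 1: cost 4 + 6 + 13 = 23 ≤ 24, expected clicks 14 + 9 + 12 = 35.
No other feasible combination does better.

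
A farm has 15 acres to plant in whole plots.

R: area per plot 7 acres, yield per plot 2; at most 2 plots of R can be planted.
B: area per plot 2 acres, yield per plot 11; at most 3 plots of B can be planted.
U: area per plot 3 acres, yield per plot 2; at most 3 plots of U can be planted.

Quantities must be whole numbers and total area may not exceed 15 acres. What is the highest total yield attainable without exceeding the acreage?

This is a bounded integer knapsack.
B has the best ratio (11/2); taking only B gives at most 3×11 = 33 (stopped by the supply cap of 3).
Mixing does better — 3×B and 3×U: area 15 ≤ 15, yield 3·11 + 3·2 = 39.

39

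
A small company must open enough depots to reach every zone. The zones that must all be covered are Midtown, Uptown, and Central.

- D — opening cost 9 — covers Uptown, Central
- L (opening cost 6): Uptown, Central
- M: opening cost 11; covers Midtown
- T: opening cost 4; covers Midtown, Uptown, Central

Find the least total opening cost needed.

T alone covers Midtown, Uptown, Central — every zone.
Total opening cost: 4.
No cover costs less than 4.

4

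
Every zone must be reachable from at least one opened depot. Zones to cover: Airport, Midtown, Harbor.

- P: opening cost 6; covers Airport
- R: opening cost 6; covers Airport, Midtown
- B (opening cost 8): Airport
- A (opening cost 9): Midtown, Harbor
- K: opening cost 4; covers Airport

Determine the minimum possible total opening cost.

13

The greedy cost-per-new-zone heuristic would pick R and A for 15, but a cheaper cover exists.
Choose A and K: together they cover Airport, Midtown, Harbor — every zone.
Total opening cost: 9 + 4 = 13.
No cover costs less than 13.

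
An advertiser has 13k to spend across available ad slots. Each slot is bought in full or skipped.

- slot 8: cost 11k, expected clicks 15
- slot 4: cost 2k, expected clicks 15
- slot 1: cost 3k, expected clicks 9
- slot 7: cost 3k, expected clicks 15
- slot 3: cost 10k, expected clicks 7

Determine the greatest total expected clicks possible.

This is a 0-1 knapsack instance.
Allowing fractional choices, the relaxed optimum would be about 45.8, but ad slots are indivisible.
slot 4 + slot 7: cost 2 + 3 = 5 ≤ 13, expected clicks 15 + 15 = 30.
slot 4 + slot 1 + slot 7: cost 2 + 3 + 3 = 8 ≤ 13, expected clicks 15 + 9 + 15 = 39.
slot 8 + slot 4: cost 11 + 2 = 13 ≤ 13, expected clicks 15 + 15 = 30.
Best is slot 4, slot 1, and slot 7 with total expected clicks 39.

39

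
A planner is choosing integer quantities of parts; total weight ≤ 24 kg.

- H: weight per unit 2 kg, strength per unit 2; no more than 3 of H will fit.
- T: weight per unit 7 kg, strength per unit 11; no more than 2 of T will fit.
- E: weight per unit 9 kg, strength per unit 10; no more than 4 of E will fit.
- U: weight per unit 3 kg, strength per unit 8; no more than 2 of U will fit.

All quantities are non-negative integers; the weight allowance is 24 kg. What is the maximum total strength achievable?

U has the best ratio (8/3); taking only U gives at most 2×8 = 16 (stopped by the supply cap of 2).
Mixing does better — 2×H, 2×T, and 2×U: weight 24 ≤ 24, strength 2·2 + 2·11 + 2·8 = 42.

42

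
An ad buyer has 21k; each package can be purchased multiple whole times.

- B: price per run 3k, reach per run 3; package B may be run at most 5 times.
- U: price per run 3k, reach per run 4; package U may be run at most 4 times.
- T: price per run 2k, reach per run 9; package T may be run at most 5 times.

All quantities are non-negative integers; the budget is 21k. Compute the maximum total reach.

T has the best ratio (9/2); taking only T gives at most 5×9 = 45 (stopped by the supply cap of 5).
Mixing does better — 3×U and 5×T: price 19 ≤ 21, reach 3·4 + 5·9 = 57.

57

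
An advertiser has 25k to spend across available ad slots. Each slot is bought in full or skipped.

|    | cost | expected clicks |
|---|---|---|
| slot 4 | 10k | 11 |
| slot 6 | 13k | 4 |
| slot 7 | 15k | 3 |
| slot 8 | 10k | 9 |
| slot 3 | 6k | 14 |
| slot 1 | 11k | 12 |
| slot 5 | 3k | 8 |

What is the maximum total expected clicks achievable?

34

slot 3 + slot 1 + slot 5: cost 6 + 11 + 3 = 20 ≤ 25, expected clicks 14 + 12 + 8 = 34.
slot 4 + slot 3 + slot 5: cost 10 + 6 + 3 = 19 ≤ 25, expected clicks 11 + 14 + 8 = 33.
slot 8 + slot 3 + slot 5: cost 10 + 6 + 3 = 19 ≤ 25, expected clicks 9 + 14 + 8 = 31.
Best is slot 3, slot 1, and slot 5 with total expected clicks 34.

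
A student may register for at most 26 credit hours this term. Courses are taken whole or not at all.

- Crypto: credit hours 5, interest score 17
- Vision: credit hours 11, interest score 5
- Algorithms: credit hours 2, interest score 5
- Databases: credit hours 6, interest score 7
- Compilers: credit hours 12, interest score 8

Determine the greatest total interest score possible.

37

Take Crypto, Algorithms, Databases, and Compilers: credit hours 5 + 2 + 6 + 12 = 25 ≤ 26, interest score 17 + 5 + 7 + 8 = 37.
No other feasible combination does better.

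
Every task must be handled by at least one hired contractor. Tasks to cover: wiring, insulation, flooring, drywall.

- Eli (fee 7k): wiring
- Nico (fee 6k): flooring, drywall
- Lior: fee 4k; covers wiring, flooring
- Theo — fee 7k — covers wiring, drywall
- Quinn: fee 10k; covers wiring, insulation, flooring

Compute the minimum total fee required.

The greedy cost-per-new-task heuristic would pick Lior, Nico, and Quinn for 20, but a cheaper cover exists.
Choose Nico and Quinn: together they cover wiring, insulation, flooring, drywall — every task.
Total fee: 6 + 10 = 16.
No cover costs less than 16.

16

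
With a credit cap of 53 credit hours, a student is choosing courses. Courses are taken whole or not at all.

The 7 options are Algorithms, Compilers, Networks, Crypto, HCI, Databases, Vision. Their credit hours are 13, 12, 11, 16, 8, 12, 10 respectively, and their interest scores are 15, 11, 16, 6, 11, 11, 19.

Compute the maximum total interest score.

Treat it as a binary knapsack problem.
Allowing fractional choices, the relaxed optimum would be about 71.1, but courses are indivisible.
Algorithms + Networks + HCI + Vision: credit hours 13 + 11 + 8 + 10 = 42 ≤ 53, interest score 15 + 16 + 11 + 19 = 61.
Compilers + Networks + HCI + Databases + Vision: credit hours 12 + 11 + 8 + 12 + 10 = 53 ≤ 53, interest score 11 + 16 + 11 + 11 + 19 = 68.
Best is Compilers, Networks, HCI, Databases, and Vision with total interest score 68.

68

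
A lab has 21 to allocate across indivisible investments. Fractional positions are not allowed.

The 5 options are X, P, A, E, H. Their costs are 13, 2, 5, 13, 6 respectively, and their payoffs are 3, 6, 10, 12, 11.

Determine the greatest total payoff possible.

29

This is a 0-1 knapsack instance.
Allowing fractional choices, the relaxed optimum would be about 34.4, but investments are indivisible.
P + E + H: cost 2 + 13 + 6 = 21 ≤ 21, payoff 6 + 12 + 11 = 29.
P + A + H: cost 2 + 5 + 6 = 13 ≤ 21, payoff 6 + 10 + 11 = 27.
P + A + E: cost 2 + 5 + 13 = 20 ≤ 21, payoff 6 + 10 + 12 = 28.
Best is P, E, and H with total payoff 29.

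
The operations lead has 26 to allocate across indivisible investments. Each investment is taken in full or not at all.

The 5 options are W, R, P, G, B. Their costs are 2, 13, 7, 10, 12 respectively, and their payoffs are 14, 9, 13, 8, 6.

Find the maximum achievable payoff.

Allowing fractional choices, the relaxed optimum would be about 39.8, but investments are indivisible.
W + R + P: cost 2 + 13 + 7 = 22 ≤ 26, payoff 14 + 9 + 13 = 36.
W + P + G: cost 2 + 7 + 10 = 19 ≤ 26, payoff 14 + 13 + 8 = 35.
Best is W, R, and P with total payoff 36.

36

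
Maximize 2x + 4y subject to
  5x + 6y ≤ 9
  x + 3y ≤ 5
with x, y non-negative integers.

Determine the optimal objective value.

(x,y)=(0,1): 5·0+6·1=6≤9, 1·0+3·1=3≤5, objective 4.
(x,y)=(1,0): 5·1+6·0=5≤9, 1·1+3·0=1≤5, objective 2.
No feasible integer point exceeds 4.

4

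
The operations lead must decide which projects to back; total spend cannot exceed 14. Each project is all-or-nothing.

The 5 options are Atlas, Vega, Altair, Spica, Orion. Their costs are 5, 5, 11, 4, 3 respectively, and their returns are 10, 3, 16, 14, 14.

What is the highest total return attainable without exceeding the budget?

38

Altair + Orion: cost 11 + 3 = 14 ≤ 14, return 16 + 14 = 30.
Atlas + Spica + Orion: cost 5 + 4 + 3 = 12 ≤ 14, return 10 + 14 + 14 = 38.
Vega + Spica + Orion: cost 5 + 4 + 3 = 12 ≤ 14, return 3 + 14 + 14 = 31.
Best is Atlas, Spica, and Orion with total return 38.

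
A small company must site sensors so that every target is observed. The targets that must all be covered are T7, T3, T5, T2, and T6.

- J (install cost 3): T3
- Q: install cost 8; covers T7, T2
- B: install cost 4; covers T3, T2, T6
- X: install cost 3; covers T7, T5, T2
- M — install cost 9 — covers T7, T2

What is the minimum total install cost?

7

Choose B and X: together they cover T7, T3, T5, T2, T6 — every target.
Total install cost: 4 + 3 = 7.
No cover costs less than 7.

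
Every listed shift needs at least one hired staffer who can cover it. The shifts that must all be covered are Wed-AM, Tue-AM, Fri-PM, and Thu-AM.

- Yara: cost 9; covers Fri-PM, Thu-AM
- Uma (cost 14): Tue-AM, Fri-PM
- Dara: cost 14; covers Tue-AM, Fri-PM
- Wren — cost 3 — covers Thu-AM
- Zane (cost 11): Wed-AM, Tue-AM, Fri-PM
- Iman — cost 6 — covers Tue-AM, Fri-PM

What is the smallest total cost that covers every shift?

The greedy cost-per-new-shift heuristic would pick Wren, Iman, and Zane for 20, but a cheaper cover exists.
Choose Wren and Zane: together they cover Wed-AM, Tue-AM, Fri-PM, Thu-AM — every shift.
Total cost: 3 + 11 = 14.
No cover costs less than 14.

14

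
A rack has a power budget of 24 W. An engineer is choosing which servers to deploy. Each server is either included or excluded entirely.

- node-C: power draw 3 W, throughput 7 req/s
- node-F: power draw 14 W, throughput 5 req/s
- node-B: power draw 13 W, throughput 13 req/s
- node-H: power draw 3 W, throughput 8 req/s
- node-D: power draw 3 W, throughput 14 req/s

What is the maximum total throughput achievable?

42

Treat it as a binary knapsack problem.
node-C + node-B + node-H + node-D: power draw 3 + 13 + 3 + 3 = 22 ≤ 24, throughput 7 + 13 + 8 + 14 = 42.
node-B + node-H + node-D: power draw 13 + 3 + 3 = 19 ≤ 24, throughput 13 + 8 + 14 = 35.
node-C + node-B + node-D: power draw 3 + 13 + 3 = 19 ≤ 24, throughput 7 + 13 + 14 = 34.
Best is node-C, node-B, node-H, and node-D with total throughput 42.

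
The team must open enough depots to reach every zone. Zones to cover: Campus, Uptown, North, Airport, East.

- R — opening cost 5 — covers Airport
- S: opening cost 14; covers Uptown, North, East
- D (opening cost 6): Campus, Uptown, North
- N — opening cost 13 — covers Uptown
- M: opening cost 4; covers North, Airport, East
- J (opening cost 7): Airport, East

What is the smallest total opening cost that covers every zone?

10

This is a weighted set-cover instance.
Choose D and M: together they cover Campus, Uptown, North, Airport, East — every zone.
Total opening cost: 6 + 4 = 10.
No cover costs less than 10.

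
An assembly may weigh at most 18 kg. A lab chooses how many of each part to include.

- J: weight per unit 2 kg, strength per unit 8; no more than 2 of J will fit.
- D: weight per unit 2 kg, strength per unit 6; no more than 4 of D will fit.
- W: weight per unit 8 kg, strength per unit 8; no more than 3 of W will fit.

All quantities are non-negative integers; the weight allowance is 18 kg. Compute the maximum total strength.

This is a bounded integer knapsack.
2×J, 3×D, and 1×W: weight 18 ≤ 18, strength 2·8 + 3·6 + 1·8 = 42.
1×J, 4×D, and 1×W: weight 18 ≤ 18, strength 1·8 + 4·6 + 1·8 = 40.
Best is 42.

42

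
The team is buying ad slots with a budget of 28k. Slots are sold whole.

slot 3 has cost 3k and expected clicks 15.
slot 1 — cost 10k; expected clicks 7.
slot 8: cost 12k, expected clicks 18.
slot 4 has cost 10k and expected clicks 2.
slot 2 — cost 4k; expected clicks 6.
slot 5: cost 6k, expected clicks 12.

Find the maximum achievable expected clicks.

This is a 0-1 knapsack instance.
Allowing fractional choices, the relaxed optimum would be about 53.1, but ad slots are indivisible.
slot 3 + slot 8 + slot 5: cost 3 + 12 + 6 = 21 ≤ 28, expected clicks 15 + 18 + 12 = 45.
slot 3 + slot 8 + slot 2 + slot 5: cost 3 + 12 + 4 + 6 = 25 ≤ 28, expected clicks 15 + 18 + 6 + 12 = 51.
Best is slot 3, slot 8, slot 2, and slot 5 with total expected clicks 51.

51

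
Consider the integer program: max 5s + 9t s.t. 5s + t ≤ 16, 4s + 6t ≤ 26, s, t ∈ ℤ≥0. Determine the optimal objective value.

The continuous relaxation peaks at (0, 4.33) with value 39.00; rounding to a feasible lattice point costs some objective.
(s,t)=(2,3): 5·2+1·3=13≤16, 4·2+6·3=26≤26, objective 37.
(s,t)=(0,4): 5·0+1·4=4≤16, 4·0+6·4=24≤26, objective 36.
(s,t)=(1,3): 5·1+1·3=8≤16, 4·1+6·3=22≤26, objective 32.
(s,t)=(2,2): 5·2+1·2=12≤16, 4·2+6·2=20≤26, objective 28.
No feasible integer point exceeds 37.

37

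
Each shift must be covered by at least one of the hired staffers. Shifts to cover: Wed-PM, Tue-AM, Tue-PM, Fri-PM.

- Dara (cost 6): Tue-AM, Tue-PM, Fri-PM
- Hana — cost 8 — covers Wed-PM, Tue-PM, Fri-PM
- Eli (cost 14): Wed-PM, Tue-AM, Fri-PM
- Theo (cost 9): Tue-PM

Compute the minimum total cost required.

This is an integer covering problem.
Choose Dara and Hana: together they cover Wed-PM, Tue-AM, Tue-PM, Fri-PM — every shift.
Total cost: 6 + 8 = 14.

14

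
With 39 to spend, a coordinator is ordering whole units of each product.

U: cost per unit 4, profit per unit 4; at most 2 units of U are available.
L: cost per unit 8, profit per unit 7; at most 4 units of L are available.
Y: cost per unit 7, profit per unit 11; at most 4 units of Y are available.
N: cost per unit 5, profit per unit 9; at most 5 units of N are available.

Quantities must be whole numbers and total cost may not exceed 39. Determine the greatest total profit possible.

Take 2×Y and 5×N: cost 39 ≤ 39, profit 2·11 + 5·9 = 67.
N has the best ratio (9/5) and is taken to its limit of 5; remaining capacity is filled optimally with the others.

67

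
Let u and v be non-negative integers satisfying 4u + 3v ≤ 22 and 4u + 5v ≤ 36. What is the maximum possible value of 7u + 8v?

The continuous relaxation peaks at (0.25, 7) with value 57.75; rounding to a feasible lattice point costs some objective.
(u,v)=(0,7): 4·0+3·7=21≤22, 4·0+5·7=35≤36, objective 56.
(u,v)=(1,6): 4·1+3·6=22≤22, 4·1+5·6=34≤36, objective 55.
(u,v)=(0,6): 4·0+3·6=18≤22, 4·0+5·6=30≤36, objective 48.
Maximum is 56 at (u,v)=(0,7).

56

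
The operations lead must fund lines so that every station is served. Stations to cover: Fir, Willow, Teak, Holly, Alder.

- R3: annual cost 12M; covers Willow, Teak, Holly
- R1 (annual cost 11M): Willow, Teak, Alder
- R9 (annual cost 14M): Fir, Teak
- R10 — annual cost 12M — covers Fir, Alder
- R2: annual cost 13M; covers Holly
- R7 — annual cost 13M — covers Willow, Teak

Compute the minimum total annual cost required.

This is an integer covering problem.
The greedy cost-per-new-station heuristic would pick R1, R3, and R10 for 35, but a cheaper cover exists.
Choose R3 and R10: together they cover Fir, Willow, Teak, Holly, Alder — every station.
Total annual cost: 12 + 12 = 24.
No cover costs less than 24.

24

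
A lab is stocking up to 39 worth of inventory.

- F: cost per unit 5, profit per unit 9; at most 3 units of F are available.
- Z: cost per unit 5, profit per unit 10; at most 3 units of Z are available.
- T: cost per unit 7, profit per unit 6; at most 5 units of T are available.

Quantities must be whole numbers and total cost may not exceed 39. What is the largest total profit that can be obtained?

63

This is a bounded integer knapsack.
Take 3×F, 3×Z, and 1×T: cost 37 ≤ 39, profit 3·9 + 3·10 + 1·6 = 63.
Z has the best ratio (10/5) and is taken to its limit of 3; remaining capacity is filled optimally with the others.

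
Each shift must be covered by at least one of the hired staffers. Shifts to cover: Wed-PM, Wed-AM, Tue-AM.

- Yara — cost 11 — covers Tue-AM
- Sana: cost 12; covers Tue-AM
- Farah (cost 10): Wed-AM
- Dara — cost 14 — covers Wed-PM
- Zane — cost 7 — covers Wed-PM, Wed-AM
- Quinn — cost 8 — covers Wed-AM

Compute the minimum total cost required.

Choose Yara and Zane: together they cover Wed-PM, Wed-AM, Tue-AM — every shift.
Total cost: 11 + 7 = 18.
No cover costs less than 18.

18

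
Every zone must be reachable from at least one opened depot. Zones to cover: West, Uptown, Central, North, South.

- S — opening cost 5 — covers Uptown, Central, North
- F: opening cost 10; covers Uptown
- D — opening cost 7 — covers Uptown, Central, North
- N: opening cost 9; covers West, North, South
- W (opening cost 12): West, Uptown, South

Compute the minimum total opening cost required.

Choose S and N: together they cover West, Uptown, Central, North, South — every zone.
Total opening cost: 5 + 9 = 14.
No cover costs less than 14.

14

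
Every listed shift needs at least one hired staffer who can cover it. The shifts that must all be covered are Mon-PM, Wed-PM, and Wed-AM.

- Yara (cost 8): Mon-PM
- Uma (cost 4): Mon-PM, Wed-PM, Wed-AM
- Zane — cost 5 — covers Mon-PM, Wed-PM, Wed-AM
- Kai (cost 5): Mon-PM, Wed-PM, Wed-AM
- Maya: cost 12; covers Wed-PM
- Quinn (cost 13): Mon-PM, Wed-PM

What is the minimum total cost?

This is a weighted set-cover instance.
Uma alone covers Mon-PM, Wed-PM, Wed-AM — every shift.
Total cost: 4.
No cover costs less than 4.

4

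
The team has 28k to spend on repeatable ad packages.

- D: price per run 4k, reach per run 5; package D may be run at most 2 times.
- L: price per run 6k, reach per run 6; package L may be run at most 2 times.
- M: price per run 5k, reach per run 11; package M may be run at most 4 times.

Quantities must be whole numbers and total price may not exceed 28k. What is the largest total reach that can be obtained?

54

2×D and 4×M: price 28 ≤ 28, reach 2·5 + 4·11 = 54.
1×L and 4×M: price 26 ≤ 28, reach 1·6 + 4·11 = 50.
Best is 54.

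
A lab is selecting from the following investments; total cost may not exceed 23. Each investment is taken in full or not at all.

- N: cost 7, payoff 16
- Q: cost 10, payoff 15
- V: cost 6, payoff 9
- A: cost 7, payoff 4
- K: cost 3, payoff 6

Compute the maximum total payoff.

This is an integer program with binary decision variables.
Allowing fractional choices, the relaxed optimum would be about 41.5, but investments are indivisible.
N + Q + K: cost 7 + 10 + 3 = 20 ≤ 23, payoff 16 + 15 + 6 = 37.
N + Q + V: cost 7 + 10 + 6 = 23 ≤ 23, payoff 16 + 15 + 9 = 40.
N + V + A + K: cost 7 + 6 + 7 + 3 = 23 ≤ 23, payoff 16 + 9 + 4 + 6 = 35.
Best is N, Q, and V with total payoff 40.

40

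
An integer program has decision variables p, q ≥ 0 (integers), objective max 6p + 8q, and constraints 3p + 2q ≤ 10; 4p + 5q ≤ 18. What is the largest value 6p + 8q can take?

28

Relaxing integrality, the LP optimum is 28.80 at (p,q) = (0, 3.6), which is not an integer point.
(p,q)=(2,2): 3·2+2·2=10≤10, 4·2+5·2=18≤18, objective 28.
(p,q)=(0,3): 3·0+2·3=6≤10, 4·0+5·3=15≤18, objective 24.
(p,q)=(1,2): 3·1+2·2=7≤10, 4·1+5·2=14≤18, objective 22.
(p,q)=(2,1): 3·2+2·1=8≤10, 4·2+5·1=13≤18, objective 20.
The best lattice point is (2,2), giving 28.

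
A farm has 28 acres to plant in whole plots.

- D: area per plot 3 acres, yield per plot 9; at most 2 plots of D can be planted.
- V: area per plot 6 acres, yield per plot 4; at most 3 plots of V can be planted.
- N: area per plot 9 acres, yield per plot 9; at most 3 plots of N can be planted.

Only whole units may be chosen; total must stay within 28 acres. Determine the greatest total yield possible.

D has the best ratio (9/3); taking only D gives at most 2×9 = 18 (stopped by the supply cap of 2).
Mixing does better — 2×D and 2×N: area 24 ≤ 28, yield 2·9 + 2·9 = 36.

36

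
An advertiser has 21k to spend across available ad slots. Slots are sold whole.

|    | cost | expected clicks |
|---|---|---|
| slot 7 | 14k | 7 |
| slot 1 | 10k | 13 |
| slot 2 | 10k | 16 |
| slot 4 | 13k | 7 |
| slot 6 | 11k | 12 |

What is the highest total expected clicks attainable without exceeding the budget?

This is a 0-1 knapsack instance.
Allowing fractional choices, the relaxed optimum would be about 30.1, but ad slots are indivisible.
slot 1 + slot 2: cost 10 + 10 = 20 ≤ 21, expected clicks 13 + 16 = 29.
slot 2 + slot 6: cost 10 + 11 = 21 ≤ 21, expected clicks 16 + 12 = 28.
Best is slot 1 and slot 2 with total expected clicks 29.

29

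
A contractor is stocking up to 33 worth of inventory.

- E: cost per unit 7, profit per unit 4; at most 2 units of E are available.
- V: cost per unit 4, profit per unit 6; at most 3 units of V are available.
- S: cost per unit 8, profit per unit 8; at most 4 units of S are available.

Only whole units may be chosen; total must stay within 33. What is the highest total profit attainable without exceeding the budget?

36

3×V and 2×S: cost 28 ≤ 33, profit 3·6 + 2·8 = 34.
2×V and 3×S: cost 32 ≤ 33, profit 2·6 + 3·8 = 36.
Best is 36.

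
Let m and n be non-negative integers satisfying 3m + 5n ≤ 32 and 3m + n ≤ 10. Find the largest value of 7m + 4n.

The continuous relaxation peaks at (1.5, 5.5) with value 32.50; rounding to a feasible lattice point costs some objective.
(m,n)=(2,4): 3·2+5·4=26≤32, 3·2+1·4=10≤10, objective 30.
(m,n)=(1,5): 3·1+5·5=28≤32, 3·1+1·5=8≤10, objective 27.
No feasible integer point exceeds 30.

30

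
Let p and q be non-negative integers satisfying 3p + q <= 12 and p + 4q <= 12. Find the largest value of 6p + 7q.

32

Relaxing integrality, the LP optimum is 34.91 at (p,q) = (3.27, 2.18), which is not an integer point.
(p,q)=(3,2): 3·3+1·2=11≤12, 1·3+4·2=11≤12, objective 32.
(p,q)=(2,2): 3·2+1·2=8≤12, 1·2+4·2=10≤12, objective 26.
Maximum is 32 at (p,q)=(3,2).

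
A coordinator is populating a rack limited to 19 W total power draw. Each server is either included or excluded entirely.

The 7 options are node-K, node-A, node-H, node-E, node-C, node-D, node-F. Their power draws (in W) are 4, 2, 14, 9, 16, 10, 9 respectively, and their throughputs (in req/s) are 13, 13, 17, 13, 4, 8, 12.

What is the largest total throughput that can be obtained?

39

node-K + node-A + node-F: power draw 4 + 2 + 9 = 15 ≤ 19, throughput 13 + 13 + 12 = 38.
node-K + node-A + node-E: power draw 4 + 2 + 9 = 15 ≤ 19, throughput 13 + 13 + 13 = 39.
node-K + node-A + node-D: power draw 4 + 2 + 10 = 16 ≤ 19, throughput 13 + 13 + 8 = 34.
Best is node-K, node-A, and node-E with total throughput 39.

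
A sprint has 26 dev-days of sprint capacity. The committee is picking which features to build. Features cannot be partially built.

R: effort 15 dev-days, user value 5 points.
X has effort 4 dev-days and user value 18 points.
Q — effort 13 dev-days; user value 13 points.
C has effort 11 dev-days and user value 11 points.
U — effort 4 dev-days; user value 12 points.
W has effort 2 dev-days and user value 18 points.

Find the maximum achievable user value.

Take X, Q, U, and W: effort 4 + 13 + 4 + 2 = 23 ≤ 26, user value 18 + 13 + 12 + 18 = 61.
No other feasible combination does better.

61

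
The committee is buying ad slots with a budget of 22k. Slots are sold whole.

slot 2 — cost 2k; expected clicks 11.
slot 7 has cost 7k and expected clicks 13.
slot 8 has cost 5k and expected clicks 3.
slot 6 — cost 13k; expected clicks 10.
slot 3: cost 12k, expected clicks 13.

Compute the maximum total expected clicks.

This is an integer program with binary decision variables.
Allowing fractional choices, the relaxed optimum would be about 37.8, but ad slots are indivisible.
slot 2 + slot 7 + slot 6: cost 2 + 7 + 13 = 22 ≤ 22, expected clicks 11 + 13 + 10 = 34.
slot 2 + slot 7 + slot 8: cost 2 + 7 + 5 = 14 ≤ 22, expected clicks 11 + 13 + 3 = 27.
slot 2 + slot 7 + slot 3: cost 2 + 7 + 12 = 21 ≤ 22, expected clicks 11 + 13 + 13 = 37.
Best is slot 2, slot 7, and slot 3 with total expected clicks 37.

37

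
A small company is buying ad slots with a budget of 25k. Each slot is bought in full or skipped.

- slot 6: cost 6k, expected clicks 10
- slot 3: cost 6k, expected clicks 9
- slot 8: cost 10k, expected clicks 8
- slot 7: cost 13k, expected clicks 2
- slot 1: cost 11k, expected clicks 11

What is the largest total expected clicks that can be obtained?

Treat it as a binary knapsack problem.
Take slot 6, slot 3, and slot 1: cost 6 + 6 + 11 = 23 ≤ 25, expected clicks 10 + 9 + 11 = 30.
No other feasible combination does better.

30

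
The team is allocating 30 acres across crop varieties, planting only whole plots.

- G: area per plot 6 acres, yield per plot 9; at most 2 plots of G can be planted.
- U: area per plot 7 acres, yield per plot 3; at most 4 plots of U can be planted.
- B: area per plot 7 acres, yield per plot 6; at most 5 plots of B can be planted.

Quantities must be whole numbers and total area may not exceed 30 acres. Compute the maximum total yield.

30

2×G and 2×B: area 26 ≤ 30, yield 2·9 + 2·6 = 30.
1×G and 3×B: area 27 ≤ 30, yield 1·9 + 3·6 = 27.
Best is 30.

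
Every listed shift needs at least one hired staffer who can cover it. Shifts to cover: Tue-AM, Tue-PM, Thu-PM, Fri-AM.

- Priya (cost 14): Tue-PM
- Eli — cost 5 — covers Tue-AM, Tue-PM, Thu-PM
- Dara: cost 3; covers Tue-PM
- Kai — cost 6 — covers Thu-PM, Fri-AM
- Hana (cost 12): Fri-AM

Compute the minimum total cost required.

11

Choose Eli and Kai: together they cover Tue-AM, Tue-PM, Thu-PM, Fri-AM — every shift.
Total cost: 5 + 6 = 11.
No cover costs less than 11.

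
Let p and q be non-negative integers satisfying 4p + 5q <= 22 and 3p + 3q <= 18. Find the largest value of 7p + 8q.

37

The continuous relaxation peaks at (5.5, 0) with value 38.50; rounding to a feasible lattice point costs some objective.
(p,q)=(3,2) is feasible, giving 37.
(p,q)=(4,1) is feasible, giving 36.
(p,q)=(5,0) is feasible, giving 35.
The best lattice point is (3,2), giving 37.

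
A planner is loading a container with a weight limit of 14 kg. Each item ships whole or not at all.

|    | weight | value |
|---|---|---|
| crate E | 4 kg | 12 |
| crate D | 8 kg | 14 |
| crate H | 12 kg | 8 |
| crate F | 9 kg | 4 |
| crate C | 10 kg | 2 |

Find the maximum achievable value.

Treat it as a binary knapsack problem.
crate E + crate D: weight 4 + 8 = 12 ≤ 14, value 12 + 14 = 26.
crate D: weight 8 ≤ 14, value 14.
crate E + crate F: weight 4 + 9 = 13 ≤ 14, value 12 + 4 = 16.
Best is crate E and crate D with total value 26.

26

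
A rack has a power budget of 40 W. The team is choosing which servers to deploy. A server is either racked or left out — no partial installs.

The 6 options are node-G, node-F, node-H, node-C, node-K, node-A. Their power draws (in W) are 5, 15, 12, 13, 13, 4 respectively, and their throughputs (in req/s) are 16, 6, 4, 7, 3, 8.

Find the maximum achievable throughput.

node-G + node-H + node-C + node-A: power draw 5 + 12 + 13 + 4 = 34 ≤ 40, throughput 16 + 4 + 7 + 8 = 35.
node-G + node-F + node-C + node-A: power draw 5 + 15 + 13 + 4 = 37 ≤ 40, throughput 16 + 6 + 7 + 8 = 37.
Best is node-G, node-F, node-C, and node-A with total throughput 37.

37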